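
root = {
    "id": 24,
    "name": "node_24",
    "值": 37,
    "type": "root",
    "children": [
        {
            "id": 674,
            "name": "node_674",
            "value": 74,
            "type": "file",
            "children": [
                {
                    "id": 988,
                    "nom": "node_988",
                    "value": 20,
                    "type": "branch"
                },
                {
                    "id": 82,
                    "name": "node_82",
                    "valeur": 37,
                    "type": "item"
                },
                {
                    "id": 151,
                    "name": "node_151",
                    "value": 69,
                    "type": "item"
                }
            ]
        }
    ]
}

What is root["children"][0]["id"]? 674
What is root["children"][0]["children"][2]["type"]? "item"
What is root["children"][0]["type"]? "file"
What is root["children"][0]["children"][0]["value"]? 20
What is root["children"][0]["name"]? "node_674"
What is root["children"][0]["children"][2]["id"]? 151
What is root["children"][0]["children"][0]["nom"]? "node_988"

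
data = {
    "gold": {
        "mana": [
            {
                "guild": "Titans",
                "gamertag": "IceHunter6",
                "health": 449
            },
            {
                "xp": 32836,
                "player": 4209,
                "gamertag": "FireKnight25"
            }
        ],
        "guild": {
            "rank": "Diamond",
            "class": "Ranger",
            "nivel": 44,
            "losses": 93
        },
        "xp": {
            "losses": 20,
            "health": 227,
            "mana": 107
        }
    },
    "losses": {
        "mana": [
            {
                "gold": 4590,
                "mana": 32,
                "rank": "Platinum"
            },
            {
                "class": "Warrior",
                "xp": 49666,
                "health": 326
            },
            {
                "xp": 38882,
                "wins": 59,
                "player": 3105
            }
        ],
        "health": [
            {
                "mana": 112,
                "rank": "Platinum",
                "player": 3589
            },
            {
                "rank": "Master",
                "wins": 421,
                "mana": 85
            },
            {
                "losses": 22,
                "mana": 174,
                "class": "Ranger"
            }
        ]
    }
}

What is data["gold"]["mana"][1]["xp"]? 32836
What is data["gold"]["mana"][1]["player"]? 4209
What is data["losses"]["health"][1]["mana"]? 85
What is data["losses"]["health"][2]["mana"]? 174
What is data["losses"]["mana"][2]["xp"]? 38882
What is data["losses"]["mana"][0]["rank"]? "Platinum"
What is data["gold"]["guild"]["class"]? "Ranger"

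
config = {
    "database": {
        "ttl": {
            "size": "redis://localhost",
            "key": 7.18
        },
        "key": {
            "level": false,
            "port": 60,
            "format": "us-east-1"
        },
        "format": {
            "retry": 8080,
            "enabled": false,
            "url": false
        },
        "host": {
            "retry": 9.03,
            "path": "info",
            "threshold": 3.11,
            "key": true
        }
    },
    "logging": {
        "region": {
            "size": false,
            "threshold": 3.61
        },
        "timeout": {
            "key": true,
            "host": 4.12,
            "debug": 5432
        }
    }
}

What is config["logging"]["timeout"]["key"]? True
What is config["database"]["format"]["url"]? False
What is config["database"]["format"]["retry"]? 8080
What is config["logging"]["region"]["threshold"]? 3.61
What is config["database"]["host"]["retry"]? 9.03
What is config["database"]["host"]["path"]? "info"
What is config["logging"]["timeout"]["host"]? 4.12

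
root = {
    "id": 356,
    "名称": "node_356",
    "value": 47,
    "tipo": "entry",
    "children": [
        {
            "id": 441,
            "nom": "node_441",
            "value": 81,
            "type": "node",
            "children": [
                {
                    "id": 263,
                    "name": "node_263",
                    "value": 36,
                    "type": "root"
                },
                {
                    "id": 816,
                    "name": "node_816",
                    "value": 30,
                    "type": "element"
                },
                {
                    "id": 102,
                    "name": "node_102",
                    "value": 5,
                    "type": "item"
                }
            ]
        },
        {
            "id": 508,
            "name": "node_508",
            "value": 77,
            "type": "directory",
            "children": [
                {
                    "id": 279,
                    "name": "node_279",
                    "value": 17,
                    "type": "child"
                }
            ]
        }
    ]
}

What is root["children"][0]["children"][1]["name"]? "node_816"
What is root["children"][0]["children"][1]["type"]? "element"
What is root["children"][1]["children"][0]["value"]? 17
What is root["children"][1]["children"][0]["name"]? "node_279"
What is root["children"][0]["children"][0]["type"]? "root"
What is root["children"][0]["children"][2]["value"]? 5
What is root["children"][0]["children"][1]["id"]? 816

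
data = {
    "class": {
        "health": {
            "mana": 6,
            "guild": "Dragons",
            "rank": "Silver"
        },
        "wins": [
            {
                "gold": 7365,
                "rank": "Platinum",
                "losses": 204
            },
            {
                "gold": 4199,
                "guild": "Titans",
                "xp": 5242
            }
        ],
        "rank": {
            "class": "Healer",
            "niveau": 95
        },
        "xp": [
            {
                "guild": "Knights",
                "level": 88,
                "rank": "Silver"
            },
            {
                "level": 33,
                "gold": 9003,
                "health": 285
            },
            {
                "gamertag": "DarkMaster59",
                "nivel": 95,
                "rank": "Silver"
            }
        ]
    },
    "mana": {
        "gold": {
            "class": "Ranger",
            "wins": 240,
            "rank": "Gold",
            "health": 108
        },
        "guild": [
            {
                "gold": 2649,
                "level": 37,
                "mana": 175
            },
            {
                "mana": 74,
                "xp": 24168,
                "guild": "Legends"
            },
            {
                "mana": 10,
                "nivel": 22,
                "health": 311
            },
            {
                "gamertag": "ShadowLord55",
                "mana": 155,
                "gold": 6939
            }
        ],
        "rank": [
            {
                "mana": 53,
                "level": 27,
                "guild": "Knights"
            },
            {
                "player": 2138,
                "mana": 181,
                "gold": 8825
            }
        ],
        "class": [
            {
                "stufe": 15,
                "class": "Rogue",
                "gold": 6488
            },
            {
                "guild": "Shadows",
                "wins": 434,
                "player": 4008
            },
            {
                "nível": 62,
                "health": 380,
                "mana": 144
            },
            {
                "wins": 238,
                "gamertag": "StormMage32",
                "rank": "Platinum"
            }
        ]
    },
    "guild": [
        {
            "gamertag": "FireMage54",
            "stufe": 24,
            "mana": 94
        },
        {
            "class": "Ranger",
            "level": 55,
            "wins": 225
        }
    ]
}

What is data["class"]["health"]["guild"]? "Dragons"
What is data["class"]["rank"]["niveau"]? 95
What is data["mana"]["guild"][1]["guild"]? "Legends"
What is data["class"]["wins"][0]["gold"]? 7365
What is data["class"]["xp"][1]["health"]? 285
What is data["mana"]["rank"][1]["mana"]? 181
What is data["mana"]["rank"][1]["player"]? 2138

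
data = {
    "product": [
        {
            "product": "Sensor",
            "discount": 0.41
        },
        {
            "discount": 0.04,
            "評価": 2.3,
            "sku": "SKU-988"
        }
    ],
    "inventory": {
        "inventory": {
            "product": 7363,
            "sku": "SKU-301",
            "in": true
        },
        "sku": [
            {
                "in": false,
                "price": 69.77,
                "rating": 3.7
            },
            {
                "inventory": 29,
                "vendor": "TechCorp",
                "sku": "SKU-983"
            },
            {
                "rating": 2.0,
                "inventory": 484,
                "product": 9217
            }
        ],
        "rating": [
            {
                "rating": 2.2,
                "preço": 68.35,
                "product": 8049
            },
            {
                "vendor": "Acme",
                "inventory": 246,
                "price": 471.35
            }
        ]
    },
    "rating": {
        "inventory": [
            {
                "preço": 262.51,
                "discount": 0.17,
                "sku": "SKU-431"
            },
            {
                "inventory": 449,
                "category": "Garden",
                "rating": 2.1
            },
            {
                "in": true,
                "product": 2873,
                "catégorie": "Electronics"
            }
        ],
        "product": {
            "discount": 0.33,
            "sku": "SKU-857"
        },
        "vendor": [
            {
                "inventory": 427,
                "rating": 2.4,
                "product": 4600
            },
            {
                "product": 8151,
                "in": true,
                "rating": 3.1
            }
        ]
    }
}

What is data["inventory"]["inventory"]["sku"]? "SKU-301"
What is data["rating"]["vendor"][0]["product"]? 4600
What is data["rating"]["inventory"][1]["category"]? "Garden"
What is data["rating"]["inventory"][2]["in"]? True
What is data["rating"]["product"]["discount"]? 0.33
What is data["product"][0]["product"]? "Sensor"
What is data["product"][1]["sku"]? "SKU-988"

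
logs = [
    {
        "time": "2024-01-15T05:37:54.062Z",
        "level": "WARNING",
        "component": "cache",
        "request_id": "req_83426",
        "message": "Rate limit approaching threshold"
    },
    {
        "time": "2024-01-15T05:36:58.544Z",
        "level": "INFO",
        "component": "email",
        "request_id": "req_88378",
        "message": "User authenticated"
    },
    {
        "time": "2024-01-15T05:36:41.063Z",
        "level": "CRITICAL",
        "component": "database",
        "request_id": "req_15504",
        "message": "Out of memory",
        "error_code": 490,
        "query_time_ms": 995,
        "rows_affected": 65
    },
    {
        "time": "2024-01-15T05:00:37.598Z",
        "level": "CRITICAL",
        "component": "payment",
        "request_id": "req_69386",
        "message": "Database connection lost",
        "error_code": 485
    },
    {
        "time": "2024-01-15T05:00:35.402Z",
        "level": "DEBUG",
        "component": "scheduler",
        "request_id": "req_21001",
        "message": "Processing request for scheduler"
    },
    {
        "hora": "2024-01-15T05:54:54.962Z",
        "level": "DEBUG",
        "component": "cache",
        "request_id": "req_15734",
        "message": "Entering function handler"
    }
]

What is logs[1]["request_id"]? "req_88378"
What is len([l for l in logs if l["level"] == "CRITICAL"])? 2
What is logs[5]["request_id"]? "req_15734"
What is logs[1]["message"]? "User authenticated"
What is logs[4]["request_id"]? "req_21001"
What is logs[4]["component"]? "scheduler"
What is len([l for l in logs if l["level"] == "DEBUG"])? 2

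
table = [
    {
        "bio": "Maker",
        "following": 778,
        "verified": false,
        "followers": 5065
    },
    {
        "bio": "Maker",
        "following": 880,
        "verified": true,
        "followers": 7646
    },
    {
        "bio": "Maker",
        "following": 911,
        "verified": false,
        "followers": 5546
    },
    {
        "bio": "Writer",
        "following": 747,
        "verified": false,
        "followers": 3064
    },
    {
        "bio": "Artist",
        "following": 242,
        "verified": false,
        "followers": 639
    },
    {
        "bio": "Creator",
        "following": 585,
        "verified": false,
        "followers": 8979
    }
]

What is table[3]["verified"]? False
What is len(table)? 6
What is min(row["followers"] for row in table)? 639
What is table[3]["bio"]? "Writer"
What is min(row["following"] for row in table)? 242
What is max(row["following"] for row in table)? 911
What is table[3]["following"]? 747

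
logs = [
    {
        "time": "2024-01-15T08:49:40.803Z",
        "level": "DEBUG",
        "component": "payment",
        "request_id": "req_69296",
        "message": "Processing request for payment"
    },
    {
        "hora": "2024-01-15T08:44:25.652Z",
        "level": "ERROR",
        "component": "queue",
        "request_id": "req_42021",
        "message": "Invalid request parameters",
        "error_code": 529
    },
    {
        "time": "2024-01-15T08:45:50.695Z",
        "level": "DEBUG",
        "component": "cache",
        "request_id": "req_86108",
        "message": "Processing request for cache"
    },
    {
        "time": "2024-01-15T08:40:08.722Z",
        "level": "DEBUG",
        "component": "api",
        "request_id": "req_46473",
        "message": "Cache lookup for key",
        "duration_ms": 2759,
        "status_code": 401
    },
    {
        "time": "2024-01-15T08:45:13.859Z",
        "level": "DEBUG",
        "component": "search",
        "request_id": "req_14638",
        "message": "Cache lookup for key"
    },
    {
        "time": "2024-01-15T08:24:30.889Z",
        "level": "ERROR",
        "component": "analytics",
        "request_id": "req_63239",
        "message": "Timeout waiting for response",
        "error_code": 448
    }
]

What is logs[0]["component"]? "payment"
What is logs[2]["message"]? "Processing request for cache"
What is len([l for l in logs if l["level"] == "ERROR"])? 2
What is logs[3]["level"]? "DEBUG"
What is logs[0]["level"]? "DEBUG"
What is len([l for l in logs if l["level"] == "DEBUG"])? 4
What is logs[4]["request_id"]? "req_14638"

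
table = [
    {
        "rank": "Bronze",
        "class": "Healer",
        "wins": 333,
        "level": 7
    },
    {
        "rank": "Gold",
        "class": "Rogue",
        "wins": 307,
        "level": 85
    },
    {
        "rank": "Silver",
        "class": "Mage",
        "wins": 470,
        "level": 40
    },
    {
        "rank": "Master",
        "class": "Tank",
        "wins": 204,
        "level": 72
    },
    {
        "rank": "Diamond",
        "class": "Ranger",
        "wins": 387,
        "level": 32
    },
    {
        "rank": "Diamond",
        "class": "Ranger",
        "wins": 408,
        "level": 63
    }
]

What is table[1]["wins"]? 307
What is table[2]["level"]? 40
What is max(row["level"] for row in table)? 85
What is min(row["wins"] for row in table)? 204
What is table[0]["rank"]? "Bronze"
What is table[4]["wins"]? 387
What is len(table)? 6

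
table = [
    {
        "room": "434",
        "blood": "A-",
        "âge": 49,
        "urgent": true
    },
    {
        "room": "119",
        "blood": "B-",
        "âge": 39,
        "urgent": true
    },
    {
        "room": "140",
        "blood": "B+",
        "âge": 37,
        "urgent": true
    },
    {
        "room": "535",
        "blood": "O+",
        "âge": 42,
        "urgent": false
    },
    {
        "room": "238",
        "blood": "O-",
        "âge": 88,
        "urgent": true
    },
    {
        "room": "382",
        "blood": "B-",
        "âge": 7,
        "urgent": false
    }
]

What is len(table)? 6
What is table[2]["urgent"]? True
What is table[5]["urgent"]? False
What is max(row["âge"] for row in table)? 88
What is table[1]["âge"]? 39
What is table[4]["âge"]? 88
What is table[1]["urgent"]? True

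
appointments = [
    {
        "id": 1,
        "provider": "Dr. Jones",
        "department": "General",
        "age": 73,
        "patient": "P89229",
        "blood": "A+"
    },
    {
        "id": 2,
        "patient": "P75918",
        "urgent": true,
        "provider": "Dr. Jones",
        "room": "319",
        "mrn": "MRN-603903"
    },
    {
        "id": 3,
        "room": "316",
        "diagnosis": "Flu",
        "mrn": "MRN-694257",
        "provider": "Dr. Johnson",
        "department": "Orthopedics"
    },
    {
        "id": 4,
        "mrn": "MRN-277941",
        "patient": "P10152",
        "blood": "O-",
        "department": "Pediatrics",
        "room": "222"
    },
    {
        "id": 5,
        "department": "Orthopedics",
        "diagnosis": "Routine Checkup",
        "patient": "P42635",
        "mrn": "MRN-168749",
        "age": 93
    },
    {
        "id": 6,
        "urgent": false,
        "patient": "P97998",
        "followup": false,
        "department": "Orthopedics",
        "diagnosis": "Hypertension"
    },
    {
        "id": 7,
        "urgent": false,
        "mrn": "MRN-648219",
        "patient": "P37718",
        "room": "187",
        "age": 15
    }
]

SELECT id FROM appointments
[1, 2, 3, 4, 5, 6, 7]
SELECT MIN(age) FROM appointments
15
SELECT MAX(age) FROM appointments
93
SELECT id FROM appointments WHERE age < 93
[1, 7]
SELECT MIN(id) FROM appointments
1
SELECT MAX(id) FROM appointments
7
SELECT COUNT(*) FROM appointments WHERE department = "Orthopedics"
3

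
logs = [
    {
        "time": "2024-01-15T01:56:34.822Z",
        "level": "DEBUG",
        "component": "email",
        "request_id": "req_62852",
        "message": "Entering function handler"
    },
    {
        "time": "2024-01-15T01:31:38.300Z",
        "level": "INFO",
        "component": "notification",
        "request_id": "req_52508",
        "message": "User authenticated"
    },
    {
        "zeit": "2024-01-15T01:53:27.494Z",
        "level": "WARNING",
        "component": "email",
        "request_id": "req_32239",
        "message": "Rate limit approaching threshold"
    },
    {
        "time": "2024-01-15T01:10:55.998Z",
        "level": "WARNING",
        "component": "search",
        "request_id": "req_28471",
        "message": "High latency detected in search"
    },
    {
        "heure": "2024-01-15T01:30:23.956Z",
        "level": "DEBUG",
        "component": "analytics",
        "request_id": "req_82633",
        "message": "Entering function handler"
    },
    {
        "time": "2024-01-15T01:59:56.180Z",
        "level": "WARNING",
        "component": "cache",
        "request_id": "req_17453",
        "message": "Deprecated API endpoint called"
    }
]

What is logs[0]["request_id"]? "req_62852"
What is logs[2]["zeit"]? "2024-01-15T01:53:27.494Z"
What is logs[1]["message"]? "User authenticated"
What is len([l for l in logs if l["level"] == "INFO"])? 1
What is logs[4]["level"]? "DEBUG"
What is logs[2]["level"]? "WARNING"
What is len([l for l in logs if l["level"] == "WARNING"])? 3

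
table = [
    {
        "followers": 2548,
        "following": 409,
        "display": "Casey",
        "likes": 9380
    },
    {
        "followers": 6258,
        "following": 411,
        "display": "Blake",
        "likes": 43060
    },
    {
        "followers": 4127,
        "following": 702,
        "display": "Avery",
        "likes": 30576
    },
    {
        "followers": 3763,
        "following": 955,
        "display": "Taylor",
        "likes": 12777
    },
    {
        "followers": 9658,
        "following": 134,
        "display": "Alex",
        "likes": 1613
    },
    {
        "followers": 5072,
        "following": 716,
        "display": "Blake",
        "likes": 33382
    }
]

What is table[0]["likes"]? 9380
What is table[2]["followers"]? 4127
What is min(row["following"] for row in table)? 134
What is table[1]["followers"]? 6258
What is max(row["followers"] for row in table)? 9658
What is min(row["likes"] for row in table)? 1613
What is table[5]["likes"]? 33382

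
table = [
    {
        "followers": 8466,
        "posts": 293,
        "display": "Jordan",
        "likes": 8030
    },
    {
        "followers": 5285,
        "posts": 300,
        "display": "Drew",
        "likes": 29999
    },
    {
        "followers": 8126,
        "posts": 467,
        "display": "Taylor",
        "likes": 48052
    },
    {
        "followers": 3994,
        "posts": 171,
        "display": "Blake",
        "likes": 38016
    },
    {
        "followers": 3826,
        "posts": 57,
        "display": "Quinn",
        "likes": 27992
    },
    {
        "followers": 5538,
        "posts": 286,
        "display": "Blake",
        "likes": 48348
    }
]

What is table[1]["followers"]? 5285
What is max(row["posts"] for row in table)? 467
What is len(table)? 6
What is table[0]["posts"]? 293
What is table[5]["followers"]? 5538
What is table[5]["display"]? "Blake"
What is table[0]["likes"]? 8030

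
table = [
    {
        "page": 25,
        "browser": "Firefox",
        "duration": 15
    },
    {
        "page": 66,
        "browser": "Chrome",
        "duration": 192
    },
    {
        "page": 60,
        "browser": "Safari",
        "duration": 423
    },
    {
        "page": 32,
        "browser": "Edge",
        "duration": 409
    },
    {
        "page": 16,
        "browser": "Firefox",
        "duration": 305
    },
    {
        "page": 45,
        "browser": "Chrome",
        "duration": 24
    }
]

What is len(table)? 6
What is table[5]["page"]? 45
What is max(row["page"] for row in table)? 66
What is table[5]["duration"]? 24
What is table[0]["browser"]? "Firefox"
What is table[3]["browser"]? "Edge"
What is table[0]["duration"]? 15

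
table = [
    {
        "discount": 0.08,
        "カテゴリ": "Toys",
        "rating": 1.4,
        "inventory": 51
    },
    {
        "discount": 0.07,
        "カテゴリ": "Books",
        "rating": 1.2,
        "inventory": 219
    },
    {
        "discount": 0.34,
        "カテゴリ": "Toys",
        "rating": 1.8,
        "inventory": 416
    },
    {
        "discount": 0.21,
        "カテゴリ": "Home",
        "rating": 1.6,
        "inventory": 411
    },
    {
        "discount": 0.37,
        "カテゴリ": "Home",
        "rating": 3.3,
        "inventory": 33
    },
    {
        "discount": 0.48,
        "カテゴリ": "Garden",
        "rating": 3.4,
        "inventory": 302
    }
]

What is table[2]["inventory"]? 416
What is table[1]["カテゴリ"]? "Books"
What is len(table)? 6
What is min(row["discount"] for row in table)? 0.07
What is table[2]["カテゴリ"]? "Toys"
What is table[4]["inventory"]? 33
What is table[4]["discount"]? 0.37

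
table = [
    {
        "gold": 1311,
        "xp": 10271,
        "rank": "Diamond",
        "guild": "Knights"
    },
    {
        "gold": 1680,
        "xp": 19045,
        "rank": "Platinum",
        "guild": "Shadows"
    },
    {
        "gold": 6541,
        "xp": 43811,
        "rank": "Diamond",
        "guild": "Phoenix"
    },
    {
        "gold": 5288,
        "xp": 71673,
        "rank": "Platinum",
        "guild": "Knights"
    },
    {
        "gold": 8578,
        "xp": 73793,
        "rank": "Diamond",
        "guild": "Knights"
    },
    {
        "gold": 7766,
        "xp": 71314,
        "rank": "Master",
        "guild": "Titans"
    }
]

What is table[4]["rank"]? "Diamond"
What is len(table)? 6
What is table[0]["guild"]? "Knights"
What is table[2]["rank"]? "Diamond"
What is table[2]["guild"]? "Phoenix"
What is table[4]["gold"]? 8578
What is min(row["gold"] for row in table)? 1311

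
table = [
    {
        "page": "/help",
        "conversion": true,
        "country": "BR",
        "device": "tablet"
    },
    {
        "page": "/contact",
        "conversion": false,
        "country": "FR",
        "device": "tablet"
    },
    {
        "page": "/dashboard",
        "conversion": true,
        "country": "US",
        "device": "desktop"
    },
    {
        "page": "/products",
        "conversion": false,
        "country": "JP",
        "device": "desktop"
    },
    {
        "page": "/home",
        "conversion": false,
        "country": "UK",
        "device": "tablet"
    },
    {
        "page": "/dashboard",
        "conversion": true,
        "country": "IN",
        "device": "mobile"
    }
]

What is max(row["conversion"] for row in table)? True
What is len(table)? 6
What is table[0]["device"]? "tablet"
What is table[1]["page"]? "/contact"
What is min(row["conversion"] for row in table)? False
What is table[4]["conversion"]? False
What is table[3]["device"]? "desktop"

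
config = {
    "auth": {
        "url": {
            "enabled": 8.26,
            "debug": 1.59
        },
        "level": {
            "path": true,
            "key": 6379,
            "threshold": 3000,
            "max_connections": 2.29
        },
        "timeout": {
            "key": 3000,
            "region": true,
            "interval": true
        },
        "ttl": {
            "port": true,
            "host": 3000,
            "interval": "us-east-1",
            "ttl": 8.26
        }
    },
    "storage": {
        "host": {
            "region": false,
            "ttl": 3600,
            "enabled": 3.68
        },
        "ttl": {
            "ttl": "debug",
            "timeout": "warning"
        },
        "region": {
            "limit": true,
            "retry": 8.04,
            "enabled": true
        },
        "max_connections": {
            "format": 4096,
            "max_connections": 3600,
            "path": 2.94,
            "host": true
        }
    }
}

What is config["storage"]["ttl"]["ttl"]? "debug"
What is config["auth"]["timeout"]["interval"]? True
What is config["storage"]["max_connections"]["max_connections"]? 3600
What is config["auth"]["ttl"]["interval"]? "us-east-1"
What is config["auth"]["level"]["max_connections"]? 2.29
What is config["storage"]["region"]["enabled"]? True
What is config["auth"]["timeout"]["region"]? True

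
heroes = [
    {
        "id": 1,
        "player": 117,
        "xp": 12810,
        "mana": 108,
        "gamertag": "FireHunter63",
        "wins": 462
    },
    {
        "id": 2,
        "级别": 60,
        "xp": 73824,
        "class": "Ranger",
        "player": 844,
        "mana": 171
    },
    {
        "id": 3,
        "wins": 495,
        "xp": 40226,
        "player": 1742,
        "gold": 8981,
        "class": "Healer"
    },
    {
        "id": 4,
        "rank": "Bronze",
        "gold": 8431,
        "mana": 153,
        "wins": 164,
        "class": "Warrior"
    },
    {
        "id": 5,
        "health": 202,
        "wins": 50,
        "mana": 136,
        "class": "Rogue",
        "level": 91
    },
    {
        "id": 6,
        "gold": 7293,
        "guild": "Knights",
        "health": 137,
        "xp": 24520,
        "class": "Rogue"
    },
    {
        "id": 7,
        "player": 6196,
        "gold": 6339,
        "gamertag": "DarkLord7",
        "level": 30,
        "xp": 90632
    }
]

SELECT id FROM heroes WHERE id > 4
[5, 6, 7]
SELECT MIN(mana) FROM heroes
108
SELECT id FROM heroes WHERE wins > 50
[1, 3, 4]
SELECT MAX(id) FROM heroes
7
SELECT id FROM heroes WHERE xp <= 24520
[1, 6]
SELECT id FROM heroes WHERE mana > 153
[2]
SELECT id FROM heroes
[1, 2, 3, 4, 5, 6, 7]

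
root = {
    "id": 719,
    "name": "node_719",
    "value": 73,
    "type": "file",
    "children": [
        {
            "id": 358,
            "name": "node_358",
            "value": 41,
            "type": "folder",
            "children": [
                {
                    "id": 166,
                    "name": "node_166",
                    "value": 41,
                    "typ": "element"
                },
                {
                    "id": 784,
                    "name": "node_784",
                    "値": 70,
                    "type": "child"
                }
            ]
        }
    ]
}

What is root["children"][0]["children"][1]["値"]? 70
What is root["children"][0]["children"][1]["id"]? 784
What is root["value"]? 73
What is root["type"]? "file"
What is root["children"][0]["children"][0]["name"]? "node_166"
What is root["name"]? "node_719"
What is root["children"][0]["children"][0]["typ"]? "element"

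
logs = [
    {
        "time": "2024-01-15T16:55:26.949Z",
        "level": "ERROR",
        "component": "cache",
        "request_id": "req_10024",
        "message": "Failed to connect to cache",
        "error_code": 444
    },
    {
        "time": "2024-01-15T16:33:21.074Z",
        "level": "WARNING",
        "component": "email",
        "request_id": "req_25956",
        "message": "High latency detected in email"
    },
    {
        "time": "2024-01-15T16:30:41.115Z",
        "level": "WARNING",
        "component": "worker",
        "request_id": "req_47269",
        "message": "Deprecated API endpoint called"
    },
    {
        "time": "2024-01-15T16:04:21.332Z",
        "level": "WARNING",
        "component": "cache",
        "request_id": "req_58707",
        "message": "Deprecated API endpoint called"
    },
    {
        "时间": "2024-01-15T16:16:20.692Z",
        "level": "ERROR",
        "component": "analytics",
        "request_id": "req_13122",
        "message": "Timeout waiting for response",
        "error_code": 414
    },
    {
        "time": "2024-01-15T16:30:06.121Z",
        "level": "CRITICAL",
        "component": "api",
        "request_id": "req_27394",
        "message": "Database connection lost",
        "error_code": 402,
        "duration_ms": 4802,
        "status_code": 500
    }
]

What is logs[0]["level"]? "ERROR"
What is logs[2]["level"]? "WARNING"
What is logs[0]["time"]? "2024-01-15T16:55:26.949Z"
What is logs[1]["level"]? "WARNING"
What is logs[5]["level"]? "CRITICAL"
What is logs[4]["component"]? "analytics"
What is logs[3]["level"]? "WARNING"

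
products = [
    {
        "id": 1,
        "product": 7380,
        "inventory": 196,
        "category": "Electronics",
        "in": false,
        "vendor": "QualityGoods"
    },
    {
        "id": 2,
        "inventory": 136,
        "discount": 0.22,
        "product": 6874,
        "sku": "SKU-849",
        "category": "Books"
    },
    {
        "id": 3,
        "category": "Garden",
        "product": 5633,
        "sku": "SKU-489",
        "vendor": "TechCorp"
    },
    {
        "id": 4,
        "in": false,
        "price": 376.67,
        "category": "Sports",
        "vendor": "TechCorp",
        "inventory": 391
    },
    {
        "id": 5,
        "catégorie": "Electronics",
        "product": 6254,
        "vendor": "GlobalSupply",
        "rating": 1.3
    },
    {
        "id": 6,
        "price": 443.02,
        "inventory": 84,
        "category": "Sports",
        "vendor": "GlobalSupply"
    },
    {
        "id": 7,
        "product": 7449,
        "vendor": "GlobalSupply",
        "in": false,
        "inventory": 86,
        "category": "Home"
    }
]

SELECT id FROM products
[1, 2, 3, 4, 5, 6, 7]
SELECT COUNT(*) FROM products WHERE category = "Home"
1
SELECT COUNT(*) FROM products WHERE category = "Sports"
2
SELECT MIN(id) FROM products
1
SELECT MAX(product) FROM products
7449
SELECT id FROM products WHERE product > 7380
[7]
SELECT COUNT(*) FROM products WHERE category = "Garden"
1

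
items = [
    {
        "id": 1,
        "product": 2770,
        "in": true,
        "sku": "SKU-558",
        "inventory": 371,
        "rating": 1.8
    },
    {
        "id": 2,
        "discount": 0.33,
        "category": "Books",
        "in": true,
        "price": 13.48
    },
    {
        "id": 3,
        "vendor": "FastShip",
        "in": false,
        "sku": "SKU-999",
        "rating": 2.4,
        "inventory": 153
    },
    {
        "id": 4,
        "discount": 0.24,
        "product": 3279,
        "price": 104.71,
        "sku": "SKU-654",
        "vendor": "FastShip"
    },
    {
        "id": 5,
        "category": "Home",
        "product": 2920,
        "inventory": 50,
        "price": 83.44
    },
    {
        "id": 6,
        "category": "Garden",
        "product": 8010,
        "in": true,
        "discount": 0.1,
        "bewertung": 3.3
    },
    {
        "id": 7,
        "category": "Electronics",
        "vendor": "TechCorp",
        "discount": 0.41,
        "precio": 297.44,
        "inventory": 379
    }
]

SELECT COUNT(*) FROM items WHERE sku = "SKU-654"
1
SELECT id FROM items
[1, 2, 3, 4, 5, 6, 7]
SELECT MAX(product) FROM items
8010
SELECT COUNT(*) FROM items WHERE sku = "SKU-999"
1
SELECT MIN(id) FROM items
1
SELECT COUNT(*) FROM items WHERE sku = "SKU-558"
1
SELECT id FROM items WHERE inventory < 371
[3, 5]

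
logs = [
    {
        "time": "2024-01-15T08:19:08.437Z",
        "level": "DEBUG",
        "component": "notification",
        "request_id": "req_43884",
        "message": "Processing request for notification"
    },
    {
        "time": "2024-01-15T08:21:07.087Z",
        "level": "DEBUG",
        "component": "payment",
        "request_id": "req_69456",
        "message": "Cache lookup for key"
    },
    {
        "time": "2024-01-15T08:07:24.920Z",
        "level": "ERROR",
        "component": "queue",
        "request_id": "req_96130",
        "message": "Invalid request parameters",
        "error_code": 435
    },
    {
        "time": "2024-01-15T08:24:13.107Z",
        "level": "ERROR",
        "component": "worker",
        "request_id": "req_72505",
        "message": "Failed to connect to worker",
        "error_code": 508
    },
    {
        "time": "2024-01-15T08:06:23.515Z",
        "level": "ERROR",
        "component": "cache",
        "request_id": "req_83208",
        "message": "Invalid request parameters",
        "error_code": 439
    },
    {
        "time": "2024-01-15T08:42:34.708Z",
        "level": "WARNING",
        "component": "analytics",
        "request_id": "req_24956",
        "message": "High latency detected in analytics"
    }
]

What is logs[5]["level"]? "WARNING"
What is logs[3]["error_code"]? 508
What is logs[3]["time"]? "2024-01-15T08:24:13.107Z"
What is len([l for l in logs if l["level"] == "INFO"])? 0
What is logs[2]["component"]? "queue"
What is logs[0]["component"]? "notification"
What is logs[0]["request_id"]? "req_43884"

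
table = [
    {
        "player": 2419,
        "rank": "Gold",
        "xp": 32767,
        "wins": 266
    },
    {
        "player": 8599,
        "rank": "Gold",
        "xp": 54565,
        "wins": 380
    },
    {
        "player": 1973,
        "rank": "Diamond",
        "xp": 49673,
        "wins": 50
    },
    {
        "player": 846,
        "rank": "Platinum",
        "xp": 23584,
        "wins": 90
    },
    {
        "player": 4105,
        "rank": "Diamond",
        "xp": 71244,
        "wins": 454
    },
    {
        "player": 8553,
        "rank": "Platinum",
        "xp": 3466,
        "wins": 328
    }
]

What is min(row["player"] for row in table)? 846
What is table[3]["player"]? 846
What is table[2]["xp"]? 49673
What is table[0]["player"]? 2419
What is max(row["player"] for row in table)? 8599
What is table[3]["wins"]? 90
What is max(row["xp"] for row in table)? 71244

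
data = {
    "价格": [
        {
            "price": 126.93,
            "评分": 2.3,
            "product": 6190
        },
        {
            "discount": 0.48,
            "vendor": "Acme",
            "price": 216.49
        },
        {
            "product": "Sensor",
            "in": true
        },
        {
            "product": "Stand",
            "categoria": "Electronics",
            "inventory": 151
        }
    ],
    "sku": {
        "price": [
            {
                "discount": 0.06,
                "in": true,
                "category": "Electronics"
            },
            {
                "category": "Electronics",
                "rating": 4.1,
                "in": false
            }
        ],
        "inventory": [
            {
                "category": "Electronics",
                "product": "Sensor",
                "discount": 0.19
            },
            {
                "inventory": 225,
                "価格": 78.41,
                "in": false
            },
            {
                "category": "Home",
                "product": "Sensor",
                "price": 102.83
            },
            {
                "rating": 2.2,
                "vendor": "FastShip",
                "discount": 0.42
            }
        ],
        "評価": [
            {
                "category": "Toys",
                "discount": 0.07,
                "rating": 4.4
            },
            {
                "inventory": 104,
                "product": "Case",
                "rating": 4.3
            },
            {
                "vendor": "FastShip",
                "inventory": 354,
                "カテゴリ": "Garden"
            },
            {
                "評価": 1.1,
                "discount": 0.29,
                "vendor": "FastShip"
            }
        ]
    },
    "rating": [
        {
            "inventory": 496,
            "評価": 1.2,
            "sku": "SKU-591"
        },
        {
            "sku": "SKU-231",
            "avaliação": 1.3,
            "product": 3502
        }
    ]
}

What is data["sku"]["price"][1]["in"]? False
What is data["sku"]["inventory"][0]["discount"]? 0.19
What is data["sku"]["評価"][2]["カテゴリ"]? "Garden"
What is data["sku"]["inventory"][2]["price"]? 102.83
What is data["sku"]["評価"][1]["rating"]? 4.3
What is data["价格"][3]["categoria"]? "Electronics"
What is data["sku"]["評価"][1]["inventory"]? 104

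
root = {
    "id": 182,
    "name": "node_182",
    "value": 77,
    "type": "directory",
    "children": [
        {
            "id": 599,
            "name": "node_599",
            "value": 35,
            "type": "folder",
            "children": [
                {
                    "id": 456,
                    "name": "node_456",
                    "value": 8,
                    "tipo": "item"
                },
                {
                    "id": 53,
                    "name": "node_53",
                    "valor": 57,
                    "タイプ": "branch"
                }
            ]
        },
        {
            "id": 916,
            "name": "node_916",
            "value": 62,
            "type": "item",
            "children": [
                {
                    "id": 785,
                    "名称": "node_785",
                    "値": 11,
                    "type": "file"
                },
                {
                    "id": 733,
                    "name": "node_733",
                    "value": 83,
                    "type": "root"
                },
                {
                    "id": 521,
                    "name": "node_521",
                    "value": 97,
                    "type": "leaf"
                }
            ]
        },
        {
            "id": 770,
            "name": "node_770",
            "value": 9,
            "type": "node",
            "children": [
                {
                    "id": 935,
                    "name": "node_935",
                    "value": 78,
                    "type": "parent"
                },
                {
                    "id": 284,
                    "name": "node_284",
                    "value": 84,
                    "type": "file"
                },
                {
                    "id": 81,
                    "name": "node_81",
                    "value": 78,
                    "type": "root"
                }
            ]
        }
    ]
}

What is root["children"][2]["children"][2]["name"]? "node_81"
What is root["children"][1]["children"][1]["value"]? 83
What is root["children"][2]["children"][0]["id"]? 935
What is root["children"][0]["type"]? "folder"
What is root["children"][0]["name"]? "node_599"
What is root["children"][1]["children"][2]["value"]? 97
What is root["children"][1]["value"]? 62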